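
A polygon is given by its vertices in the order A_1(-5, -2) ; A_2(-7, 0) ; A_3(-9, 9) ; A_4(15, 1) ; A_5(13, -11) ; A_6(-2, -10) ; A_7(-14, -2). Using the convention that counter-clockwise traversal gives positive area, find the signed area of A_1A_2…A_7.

A_1→A_2: (-5)(0) − (-7)(-2) = -14
A_2→A_3: (-7)(9) − (-9)(0) = -63
A_3→A_4: (-9)(1) − (15)(9) = -144
A_4→A_5: (15)(-11) − (13)(1) = -178
A_5→A_6: (13)(-10) − (-2)(-11) = -152
A_6→A_7: (-2)(-2) − (-14)(-10) = -136
A_7→A_1: (-14)(-2) − (-5)(-2) = 18
Σ = -669
Signed area = Σ/2 = -334.5 (negative ⇒ clockwise traversal).

-334.5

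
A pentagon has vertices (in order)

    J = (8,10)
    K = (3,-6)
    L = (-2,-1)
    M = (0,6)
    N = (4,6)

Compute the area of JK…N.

Apply Gauss's area formula: 2A = Σ (x_i·y_{i+1} − x_{i+1}·y_i), indices taken mod 5.
Cross-terms: -78, -15, -12, -24, -8  ⇒  Σ = -137
Area = |Σ|/2 = 68.5.

68.5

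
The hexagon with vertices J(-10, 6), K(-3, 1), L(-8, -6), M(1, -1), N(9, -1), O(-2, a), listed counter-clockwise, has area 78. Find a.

Write out the shoelace sum; only the two edges meeting at O involve a:
2·Area = [(9·a − (-2)·(-1)) + ((-2)·6 − (-10)·a)] + 56
       = 19·a + 42 = 156
⇒ a = 6.

6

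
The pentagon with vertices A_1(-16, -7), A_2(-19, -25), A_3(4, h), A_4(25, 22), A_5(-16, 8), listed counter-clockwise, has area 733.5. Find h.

-5

The doubled signed area Σ (x_i y_{i+1} − x_{i+1} y_i) is linear in h.
With h=0 it equals 1247; the coefficient of h is -44 (from the two edges through A_3).
So -44·h + 1247 = 2·733.5 = 1467 ⇒ h = -5.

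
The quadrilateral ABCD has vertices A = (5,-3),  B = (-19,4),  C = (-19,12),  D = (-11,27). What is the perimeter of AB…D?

|AB| = √((-24)² + (7)²) = √625 = 25
|BC| = √((0)² + (8)²) = √64 = 8
|CD| = √((8)² + (15)²) = √289 = 17
|DA| = √((16)² + (-30)²) = √1156 = 34
Perimeter = 25 + 8 + 17 + 34 = 84.

84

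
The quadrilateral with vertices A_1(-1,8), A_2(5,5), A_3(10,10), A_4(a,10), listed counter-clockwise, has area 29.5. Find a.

3

Write out the shoelace sum; only the two edges meeting at A_4 involve a:
2·Area = [(10·10 − a·10) + (a·8 − (-1)·10)] + -45
       = -2·a + 65 = 59
⇒ a = 3.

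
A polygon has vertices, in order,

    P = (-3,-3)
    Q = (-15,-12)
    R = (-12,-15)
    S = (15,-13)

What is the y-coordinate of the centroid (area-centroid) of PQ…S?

Apply the shoelace (surveyor's) formula. First the cross-terms c_i = x_i·y_{i+1} − x_{i+1}·y_i:
  -9, 81, 381, -84  ⇒  2A = 369, A = 184.5.
Then Σ (y_i + y_{i+1})·c_i = -11376, so ȳ = -11376 / (6·184.5) = -1264/123.

-1264/123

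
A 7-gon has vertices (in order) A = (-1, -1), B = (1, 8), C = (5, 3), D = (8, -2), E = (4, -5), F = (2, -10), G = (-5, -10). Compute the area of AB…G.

Apply the surveyor's formula: 2A = Σ (x_i·y_{i+1} − x_{i+1}·y_i), indices taken mod 7.
Σ = (-7) + (-37) + (-34) + (-32) + (-30) + (-70) + (-5) = -215
Area = |Σ|/2 = 107.5.

107.5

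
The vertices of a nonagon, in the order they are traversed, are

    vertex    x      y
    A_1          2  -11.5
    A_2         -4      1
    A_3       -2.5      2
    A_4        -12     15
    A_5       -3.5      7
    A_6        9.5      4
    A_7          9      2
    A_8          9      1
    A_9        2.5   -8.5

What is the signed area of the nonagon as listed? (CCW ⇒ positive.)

Σ = (-44) + (-5.5) + (-13.5) + (-31.5) + (-80.5) + (-17) + (-9) + (-79) + (-11.75) = -291.75
Signed area = Σ/2 = -145.875 (negative ⇒ clockwise traversal).

-145.875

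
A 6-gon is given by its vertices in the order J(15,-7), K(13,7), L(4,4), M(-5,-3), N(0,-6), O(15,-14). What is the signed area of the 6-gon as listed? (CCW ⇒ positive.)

Apply the surveyor's formula: 2A = Σ (x_i·y_{i+1} − x_{i+1}·y_i), indices taken mod 6.
Cross-terms: 196, 24, 8, 30, 90, 105  ⇒  Σ = 453
Signed area = Σ/2 = 226.5 (positive ⇒ counter-clockwise traversal).

226.5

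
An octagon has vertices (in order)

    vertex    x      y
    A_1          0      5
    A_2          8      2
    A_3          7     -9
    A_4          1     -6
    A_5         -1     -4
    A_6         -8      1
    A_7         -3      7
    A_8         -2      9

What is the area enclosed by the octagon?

139

Cross-terms: -40, -86, -33, -10, -33, -53, -13, -10  ⇒  Σ = -278
Area = |Σ|/2 = 139.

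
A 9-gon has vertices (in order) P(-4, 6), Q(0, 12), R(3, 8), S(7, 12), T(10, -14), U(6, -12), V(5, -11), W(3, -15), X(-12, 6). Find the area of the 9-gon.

308

P→Q: (-4)(12) − (0)(6) = -48
Q→R: (0)(8) − (3)(12) = -36
R→S: (3)(12) − (7)(8) = -20
S→T: (7)(-14) − (10)(12) = -218
T→U: (10)(-12) − (6)(-14) = -36
U→V: (6)(-11) − (5)(-12) = -6
V→W: (5)(-15) − (3)(-11) = -42
W→X: (3)(6) − (-12)(-15) = -162
X→P: (-12)(6) − (-4)(6) = -48
Σ = -616
Area = |Σ|/2 = 308.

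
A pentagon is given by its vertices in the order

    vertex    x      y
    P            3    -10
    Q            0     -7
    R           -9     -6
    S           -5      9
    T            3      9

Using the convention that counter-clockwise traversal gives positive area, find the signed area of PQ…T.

Apply the surveyor's formula: 2A = Σ (x_i·y_{i+1} − x_{i+1}·y_i), indices taken mod 5.
Cross-terms: -21, -63, -111, -72, -57  ⇒  Σ = -324
Signed area = Σ/2 = -162 (negative ⇒ clockwise traversal).

-162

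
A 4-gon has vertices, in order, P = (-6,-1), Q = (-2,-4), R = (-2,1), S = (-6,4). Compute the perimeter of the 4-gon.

20

|PQ| = √((4)² + (-3)²) = √25 = 5
|QR| = √((0)² + (5)²) = √25 = 5
|RS| = √((-4)² + (3)²) = √25 = 5
|SP| = √((0)² + (-5)²) = √25 = 5
Perimeter = 5 + 5 + 5 + 5 = 20.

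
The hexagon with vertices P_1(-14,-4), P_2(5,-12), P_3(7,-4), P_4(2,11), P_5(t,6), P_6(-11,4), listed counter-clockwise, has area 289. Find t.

The doubled signed area Σ (x_i y_{i+1} − x_{i+1} y_i) is linear in t.
With t=0 it equals 515; the coefficient of t is -7 (from the two edges through P_5).
So -7·t + 515 = 2·289 = 578 ⇒ t = -9.

-9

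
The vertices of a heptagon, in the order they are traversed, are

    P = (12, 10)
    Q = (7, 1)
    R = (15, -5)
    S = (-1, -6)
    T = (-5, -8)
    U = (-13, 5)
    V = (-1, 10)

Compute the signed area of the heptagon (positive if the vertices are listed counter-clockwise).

Apply the shoelace (surveyor's) formula: 2A = Σ (x_i·y_{i+1} − x_{i+1}·y_i), indices taken mod 7.
Cross-terms: -58, -50, -95, -22, -129, -125, -130  ⇒  Σ = -609
Signed area = Σ/2 = -304.5 (negative ⇒ clockwise traversal).

-304.5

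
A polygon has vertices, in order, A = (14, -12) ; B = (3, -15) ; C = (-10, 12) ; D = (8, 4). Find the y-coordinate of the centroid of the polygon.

Apply the surveyor's formula. First the cross-terms c_i = x_i·y_{i+1} − x_{i+1}·y_i:
  -174, -114, -136, -152  ⇒  2A = -576, A = -288.
Then Σ (y_i + y_{i+1})·c_i = 4080, so ȳ = 4080 / (6·(-288)) = -85/36.

-85/36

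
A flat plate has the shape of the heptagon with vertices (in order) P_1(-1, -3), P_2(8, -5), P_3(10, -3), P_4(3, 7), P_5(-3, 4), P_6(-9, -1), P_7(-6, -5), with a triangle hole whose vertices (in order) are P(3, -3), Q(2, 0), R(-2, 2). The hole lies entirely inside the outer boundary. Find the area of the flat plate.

124

Outer boundary:
Apply the surveyor's formula: 2A = Σ (x_i·y_{i+1} − x_{i+1}·y_i), indices taken mod 7.
Σ = (29) + (26) + (79) + (33) + (39) + (39) + (13) = 258
Area = |Σ|/2 = 129.
Hole:
Apply the shoelace (surveyor's) formula: 2A = Σ (x_i·y_{i+1} − x_{i+1}·y_i), indices taken mod 3.
Σ = (6) + (4) + (0) = 10
Area = |Σ|/2 = 5.
Net area = 129 − 5 = 124.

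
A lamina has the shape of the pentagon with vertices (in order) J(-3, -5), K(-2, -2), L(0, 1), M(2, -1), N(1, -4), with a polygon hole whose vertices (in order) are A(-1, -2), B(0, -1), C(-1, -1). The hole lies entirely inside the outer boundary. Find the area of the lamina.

15.5

Outer boundary:
Σ = (-4) + (-2) + (-2) + (-7) + (-17) = -32
Area = |Σ|/2 = 16.
Hole:
Σ = (1) + (-1) + (1) = 1
Area = |Σ|/2 = 0.5.
Net area = 16 − 0.5 = 15.5.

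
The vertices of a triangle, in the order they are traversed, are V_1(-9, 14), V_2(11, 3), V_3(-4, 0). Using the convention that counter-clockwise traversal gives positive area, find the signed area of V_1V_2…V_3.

-112.5

Σ = (-181) + (12) + (-56) = -225
Signed area = Σ/2 = -112.5 (negative ⇒ clockwise traversal).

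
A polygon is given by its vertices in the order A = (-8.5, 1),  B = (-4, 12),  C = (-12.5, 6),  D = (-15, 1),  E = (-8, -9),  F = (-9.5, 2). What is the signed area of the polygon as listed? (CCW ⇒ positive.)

77.25

Apply the shoelace formula: 2A = Σ (x_i·y_{i+1} − x_{i+1}·y_i), indices taken mod 6.
A→B: (-8.5)(12) − (-4)(1) = -98
B→C: (-4)(6) − (-12.5)(12) = 126
C→D: (-12.5)(1) − (-15)(6) = 77.5
D→E: (-15)(-9) − (-8)(1) = 143
E→F: (-8)(2) − (-9.5)(-9) = -101.5
F→A: (-9.5)(1) − (-8.5)(2) = 7.5
Σ = 154.5
Signed area = Σ/2 = 77.25 (positive ⇒ counter-clockwise traversal).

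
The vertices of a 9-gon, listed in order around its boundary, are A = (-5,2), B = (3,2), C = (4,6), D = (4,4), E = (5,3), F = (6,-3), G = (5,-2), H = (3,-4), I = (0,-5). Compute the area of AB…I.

Apply the surveyor's formula: 2A = Σ (x_i·y_{i+1} − x_{i+1}·y_i), indices taken mod 9.
Σ = (-16) + (10) + (-8) + (-8) + (-33) + (3) + (-14) + (-15) + (-25) = -106
Area = |Σ|/2 = 53.

53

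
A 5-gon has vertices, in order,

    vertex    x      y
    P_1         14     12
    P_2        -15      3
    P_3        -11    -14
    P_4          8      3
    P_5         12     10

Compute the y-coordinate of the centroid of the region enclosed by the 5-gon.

Apply Gauss's area formula. First the cross-terms c_i = x_i·y_{i+1} − x_{i+1}·y_i:
  222, 243, 79, 44, 4  ⇒  2A = 592, A = 296.
Then Σ (y_i + y_{i+1})·c_i = 448, so ȳ = 448 / (6·296) = 28/111.

28/111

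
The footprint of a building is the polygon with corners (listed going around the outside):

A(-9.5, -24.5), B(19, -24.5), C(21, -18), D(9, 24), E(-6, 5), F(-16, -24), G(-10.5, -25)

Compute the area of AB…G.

1058.75

Apply the surveyor's formula: 2A = Σ (x_i·y_{i+1} − x_{i+1}·y_i), indices taken mod 7.
A→B: (-9.5)(-24.5) − (19)(-24.5) = 698.25
B→C: (19)(-18) − (21)(-24.5) = 172.5
C→D: (21)(24) − (9)(-18) = 666
D→E: (9)(5) − (-6)(24) = 189
E→F: (-6)(-24) − (-16)(5) = 224
F→G: (-16)(-25) − (-10.5)(-24) = 148
G→A: (-10.5)(-24.5) − (-9.5)(-25) = 19.75
Σ = 2117.5
Area = |Σ|/2 = 1058.75.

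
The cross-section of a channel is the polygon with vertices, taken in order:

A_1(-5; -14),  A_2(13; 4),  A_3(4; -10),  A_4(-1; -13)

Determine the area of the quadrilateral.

Apply Gauss's area formula: 2A = Σ (x_i·y_{i+1} − x_{i+1}·y_i), indices taken mod 4.
Cross-terms: 162, -146, -62, -51  ⇒  Σ = -97
Area = |Σ|/2 = 48.5.

48.5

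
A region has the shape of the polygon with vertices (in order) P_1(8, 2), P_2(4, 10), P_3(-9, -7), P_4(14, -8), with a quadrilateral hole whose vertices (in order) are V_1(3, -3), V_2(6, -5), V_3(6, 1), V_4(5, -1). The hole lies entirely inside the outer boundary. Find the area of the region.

190

Outer boundary:
Apply Gauss's area formula: 2A = Σ (x_i·y_{i+1} − x_{i+1}·y_i), indices taken mod 4.
P_1→P_2: (8)(10) − (4)(2) = 72
P_2→P_3: (4)(-7) − (-9)(10) = 62
P_3→P_4: (-9)(-8) − (14)(-7) = 170
P_4→P_1: (14)(2) − (8)(-8) = 92
Σ = 396
Area = |Σ|/2 = 198.
Hole:
Apply Gauss's area formula: 2A = Σ (x_i·y_{i+1} − x_{i+1}·y_i), indices taken mod 4.
Σ = (3) + (36) + (-11) + (-12) = 16
Area = |Σ|/2 = 8.
Net area = 198 − 8 = 190.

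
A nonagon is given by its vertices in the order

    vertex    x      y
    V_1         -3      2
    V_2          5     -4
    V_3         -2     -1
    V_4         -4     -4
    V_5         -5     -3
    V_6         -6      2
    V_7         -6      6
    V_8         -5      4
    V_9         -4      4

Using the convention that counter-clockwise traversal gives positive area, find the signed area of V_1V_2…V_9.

Apply the shoelace formula: 2A = Σ (x_i·y_{i+1} − x_{i+1}·y_i), indices taken mod 9.
V_1→V_2: (-3)(-4) − (5)(2) = 2
V_2→V_3: (5)(-1) − (-2)(-4) = -13
V_3→V_4: (-2)(-4) − (-4)(-1) = 4
V_4→V_5: (-4)(-3) − (-5)(-4) = -8
V_5→V_6: (-5)(2) − (-6)(-3) = -28
V_6→V_7: (-6)(6) − (-6)(2) = -24
V_7→V_8: (-6)(4) − (-5)(6) = 6
V_8→V_9: (-5)(4) − (-4)(4) = -4
V_9→V_1: (-4)(2) − (-3)(4) = 4
Σ = -61
Signed area = Σ/2 = -30.5 (negative ⇒ clockwise traversal).

-30.5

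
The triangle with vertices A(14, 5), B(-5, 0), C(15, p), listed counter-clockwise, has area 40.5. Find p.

1

The doubled signed area Σ (x_i y_{i+1} − x_{i+1} y_i) is linear in p.
With p=0 it equals 100; the coefficient of p is -19 (from the two edges through C).
So -19·p + 100 = 2·40.5 = 81 ⇒ p = 1.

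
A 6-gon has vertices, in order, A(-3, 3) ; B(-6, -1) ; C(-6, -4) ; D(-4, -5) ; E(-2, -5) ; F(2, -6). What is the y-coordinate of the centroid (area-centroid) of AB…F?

Apply the shoelace formula. First the cross-terms c_i = x_i·y_{i+1} − x_{i+1}·y_i:
  21, 18, 14, 10, 22, -12  ⇒  2A = 73, A = 36.5.
Then Σ (y_i + y_{i+1})·c_i = -480, so ȳ = -480 / (6·36.5) = -160/73.

-160/73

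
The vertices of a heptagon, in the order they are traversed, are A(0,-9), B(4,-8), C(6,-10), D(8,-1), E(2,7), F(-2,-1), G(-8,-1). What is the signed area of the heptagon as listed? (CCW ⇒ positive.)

127

Apply Gauss's area formula: 2A = Σ (x_i·y_{i+1} − x_{i+1}·y_i), indices taken mod 7.
Σ = (36) + (8) + (74) + (58) + (12) + (-6) + (72) = 254
Signed area = Σ/2 = 127 (positive ⇒ counter-clockwise traversal).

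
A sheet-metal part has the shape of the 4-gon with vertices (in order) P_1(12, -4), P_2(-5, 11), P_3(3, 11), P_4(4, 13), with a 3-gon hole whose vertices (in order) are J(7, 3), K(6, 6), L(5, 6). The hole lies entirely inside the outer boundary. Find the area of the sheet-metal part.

Outer boundary:
Σ = (112) + (-88) + (-5) + (-172) = -153
Area = |Σ|/2 = 76.5.
Hole:
J→K: (7)(6) − (6)(3) = 24
K→L: (6)(6) − (5)(6) = 6
L→J: (5)(3) − (7)(6) = -27
Σ = 3
Area = |Σ|/2 = 1.5.
Net area = 76.5 − 1.5 = 75.

75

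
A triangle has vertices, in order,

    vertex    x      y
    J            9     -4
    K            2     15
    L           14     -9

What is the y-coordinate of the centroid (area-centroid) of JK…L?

2/3

Apply the shoelace (surveyor's) formula. First the cross-terms c_i = x_i·y_{i+1} − x_{i+1}·y_i:
  143, -228, 25  ⇒  2A = -60, A = -30.
Then Σ (y_i + y_{i+1})·c_i = -120, so ȳ = -120 / (6·(-30)) = 2/3.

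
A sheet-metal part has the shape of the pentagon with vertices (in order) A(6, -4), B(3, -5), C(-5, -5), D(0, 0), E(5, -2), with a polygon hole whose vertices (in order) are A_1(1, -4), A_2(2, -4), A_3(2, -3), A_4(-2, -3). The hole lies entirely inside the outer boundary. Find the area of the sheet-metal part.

30.5

Outer boundary:
Apply the shoelace (surveyor's) formula: 2A = Σ (x_i·y_{i+1} − x_{i+1}·y_i), indices taken mod 5.
Cross-terms: -18, -40, 0, 0, -8  ⇒  Σ = -66
Area = |Σ|/2 = 33.
Hole:
Σ = (4) + (2) + (-12) + (11) = 5
Area = |Σ|/2 = 2.5.
Net area = 33 − 2.5 = 30.5.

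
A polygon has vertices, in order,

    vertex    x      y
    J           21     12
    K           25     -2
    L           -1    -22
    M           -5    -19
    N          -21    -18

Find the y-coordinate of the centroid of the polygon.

-83/12

Apply Gauss's area formula. First the cross-terms c_i = x_i·y_{i+1} − x_{i+1}·y_i:
  -342, -552, -91, -309, 126  ⇒  2A = -1168, A = -584.
Then Σ (y_i + y_{i+1})·c_i = 24236, so ȳ = 24236 / (6·(-584)) = -83/12.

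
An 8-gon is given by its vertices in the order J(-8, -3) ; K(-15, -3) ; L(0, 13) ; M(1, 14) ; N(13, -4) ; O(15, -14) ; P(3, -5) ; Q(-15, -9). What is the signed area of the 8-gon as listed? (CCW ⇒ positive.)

-349.5

Apply the shoelace formula: 2A = Σ (x_i·y_{i+1} − x_{i+1}·y_i), indices taken mod 8.
Σ = (-21) + (-195) + (-13) + (-186) + (-122) + (-33) + (-102) + (-27) = -699
Signed area = Σ/2 = -349.5 (negative ⇒ clockwise traversal).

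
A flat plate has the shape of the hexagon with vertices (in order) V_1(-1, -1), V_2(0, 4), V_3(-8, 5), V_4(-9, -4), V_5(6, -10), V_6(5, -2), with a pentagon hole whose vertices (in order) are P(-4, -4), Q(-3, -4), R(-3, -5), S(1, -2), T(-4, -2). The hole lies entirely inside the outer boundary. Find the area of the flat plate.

117

Outer boundary:
Apply the shoelace formula: 2A = Σ (x_i·y_{i+1} − x_{i+1}·y_i), indices taken mod 6.
Σ = (-4) + (32) + (77) + (114) + (38) + (-7) = 250
Area = |Σ|/2 = 125.
Hole:
Apply the surveyor's formula: 2A = Σ (x_i·y_{i+1} − x_{i+1}·y_i), indices taken mod 5.
P→Q: (-4)(-4) − (-3)(-4) = 4
Q→R: (-3)(-5) − (-3)(-4) = 3
R→S: (-3)(-2) − (1)(-5) = 11
S→T: (1)(-2) − (-4)(-2) = -10
T→P: (-4)(-4) − (-4)(-2) = 8
Σ = 16
Area = |Σ|/2 = 8.
Net area = 125 − 8 = 117.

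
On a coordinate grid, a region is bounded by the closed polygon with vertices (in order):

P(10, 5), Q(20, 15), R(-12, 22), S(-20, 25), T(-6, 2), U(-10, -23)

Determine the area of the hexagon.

Σ = (50) + (620) + (140) + (110) + (158) + (180) = 1258
Area = |Σ|/2 = 629.

629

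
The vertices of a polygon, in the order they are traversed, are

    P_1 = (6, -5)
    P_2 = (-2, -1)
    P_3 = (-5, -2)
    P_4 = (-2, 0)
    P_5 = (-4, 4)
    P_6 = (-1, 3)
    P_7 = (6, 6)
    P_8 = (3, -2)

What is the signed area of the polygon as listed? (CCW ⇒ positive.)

Apply the shoelace formula: 2A = Σ (x_i·y_{i+1} − x_{i+1}·y_i), indices taken mod 8.
Σ = (-16) + (-1) + (-4) + (-8) + (-8) + (-24) + (-30) + (-3) = -94
Signed area = Σ/2 = -47 (negative ⇒ clockwise traversal).

-47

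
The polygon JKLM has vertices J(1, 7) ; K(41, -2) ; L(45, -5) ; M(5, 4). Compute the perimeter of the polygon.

|JK| = √((40)² + (-9)²) = √1681 = 41
|KL| = √((4)² + (-3)²) = √25 = 5
|LM| = √((-40)² + (9)²) = √1681 = 41
|MJ| = √((-4)² + (3)²) = √25 = 5
Perimeter = 41 + 5 + 41 + 5 = 92.

92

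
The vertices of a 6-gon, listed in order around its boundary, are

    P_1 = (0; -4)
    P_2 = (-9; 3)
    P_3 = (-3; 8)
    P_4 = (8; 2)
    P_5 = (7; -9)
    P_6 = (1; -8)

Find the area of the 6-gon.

153

P_1→P_2: (0)(3) − (-9)(-4) = -36
P_2→P_3: (-9)(8) − (-3)(3) = -63
P_3→P_4: (-3)(2) − (8)(8) = -70
P_4→P_5: (8)(-9) − (7)(2) = -86
P_5→P_6: (7)(-8) − (1)(-9) = -47
P_6→P_1: (1)(-4) − (0)(-8) = -4
Σ = -306
Area = |Σ|/2 = 153.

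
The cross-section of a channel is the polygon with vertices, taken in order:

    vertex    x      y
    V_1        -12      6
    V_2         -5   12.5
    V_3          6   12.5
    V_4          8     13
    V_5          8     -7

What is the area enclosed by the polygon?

237.75

Apply the shoelace formula: 2A = Σ (x_i·y_{i+1} − x_{i+1}·y_i), indices taken mod 5.
Σ = (-120) + (-137.5) + (-22) + (-160) + (-36) = -475.5
Area = |Σ|/2 = 237.75.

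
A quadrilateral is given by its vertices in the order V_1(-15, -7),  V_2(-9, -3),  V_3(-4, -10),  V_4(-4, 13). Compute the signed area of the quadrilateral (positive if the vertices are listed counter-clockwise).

Apply the surveyor's formula: 2A = Σ (x_i·y_{i+1} − x_{i+1}·y_i), indices taken mod 4.
Cross-terms: -18, 78, -92, 223  ⇒  Σ = 191
Signed area = Σ/2 = 95.5 (positive ⇒ counter-clockwise traversal).

95.5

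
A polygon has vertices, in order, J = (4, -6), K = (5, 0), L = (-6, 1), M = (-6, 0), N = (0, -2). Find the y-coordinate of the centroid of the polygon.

-257/183

Apply Gauss's area formula. First the cross-terms c_i = x_i·y_{i+1} − x_{i+1}·y_i:
  30, 5, 6, 12, 8  ⇒  2A = 61, A = 30.5.
Then Σ (y_i + y_{i+1})·c_i = -257, so ȳ = -257 / (6·30.5) = -257/183.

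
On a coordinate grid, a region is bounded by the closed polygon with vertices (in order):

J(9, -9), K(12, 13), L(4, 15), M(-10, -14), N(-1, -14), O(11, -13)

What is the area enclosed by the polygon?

Apply the shoelace formula: 2A = Σ (x_i·y_{i+1} − x_{i+1}·y_i), indices taken mod 6.
J→K: (9)(13) − (12)(-9) = 225
K→L: (12)(15) − (4)(13) = 128
L→M: (4)(-14) − (-10)(15) = 94
M→N: (-10)(-14) − (-1)(-14) = 126
N→O: (-1)(-13) − (11)(-14) = 167
O→J: (11)(-9) − (9)(-13) = 18
Σ = 758
Area = |Σ|/2 = 379.

379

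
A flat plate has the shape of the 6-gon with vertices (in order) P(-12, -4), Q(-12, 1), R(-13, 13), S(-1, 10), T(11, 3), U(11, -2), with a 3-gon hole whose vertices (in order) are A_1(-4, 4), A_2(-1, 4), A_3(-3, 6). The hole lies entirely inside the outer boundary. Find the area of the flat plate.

275

Outer boundary:
Σ = (-60) + (-143) + (-117) + (-113) + (-55) + (-68) = -556
Area = |Σ|/2 = 278.
Hole:
Apply the shoelace formula: 2A = Σ (x_i·y_{i+1} − x_{i+1}·y_i), indices taken mod 3.
Cross-terms: -12, 6, 12  ⇒  Σ = 6
Area = |Σ|/2 = 3.
Net area = 278 − 3 = 275.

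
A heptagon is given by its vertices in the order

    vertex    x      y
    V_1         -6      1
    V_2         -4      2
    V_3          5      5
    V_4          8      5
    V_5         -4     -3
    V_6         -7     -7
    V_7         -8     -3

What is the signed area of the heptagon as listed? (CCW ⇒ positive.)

Apply Gauss's area formula: 2A = Σ (x_i·y_{i+1} − x_{i+1}·y_i), indices taken mod 7.
Σ = (-8) + (-30) + (-15) + (-4) + (7) + (-35) + (-26) = -111
Signed area = Σ/2 = -55.5 (negative ⇒ clockwise traversal).

-55.5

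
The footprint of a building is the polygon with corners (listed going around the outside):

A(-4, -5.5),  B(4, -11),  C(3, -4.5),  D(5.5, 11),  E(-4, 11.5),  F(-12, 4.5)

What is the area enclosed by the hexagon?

Apply Gauss's area formula: 2A = Σ (x_i·y_{i+1} − x_{i+1}·y_i), indices taken mod 6.
A→B: (-4)(-11) − (4)(-5.5) = 66
B→C: (4)(-4.5) − (3)(-11) = 15
C→D: (3)(11) − (5.5)(-4.5) = 57.75
D→E: (5.5)(11.5) − (-4)(11) = 107.25
E→F: (-4)(4.5) − (-12)(11.5) = 120
F→A: (-12)(-5.5) − (-4)(4.5) = 84
Σ = 450
Area = |Σ|/2 = 225.

225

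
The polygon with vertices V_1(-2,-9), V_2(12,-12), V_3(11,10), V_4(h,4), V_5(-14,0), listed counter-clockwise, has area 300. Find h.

1

Write out the shoelace sum; only the two edges meeting at V_4 involve h:
2·Area = [(11·4 − h·10) + (h·0 − (-14)·4)] + 510
       = -10·h + 610 = 600
⇒ h = 1.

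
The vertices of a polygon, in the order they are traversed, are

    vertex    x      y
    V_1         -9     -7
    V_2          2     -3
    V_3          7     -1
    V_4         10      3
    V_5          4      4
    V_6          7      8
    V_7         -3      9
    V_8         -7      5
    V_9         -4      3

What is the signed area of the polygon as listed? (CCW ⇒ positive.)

156

Apply the surveyor's formula: 2A = Σ (x_i·y_{i+1} − x_{i+1}·y_i), indices taken mod 9.
Σ = (41) + (19) + (31) + (28) + (4) + (87) + (48) + (-1) + (55) = 312
Signed area = Σ/2 = 156 (positive ⇒ counter-clockwise traversal).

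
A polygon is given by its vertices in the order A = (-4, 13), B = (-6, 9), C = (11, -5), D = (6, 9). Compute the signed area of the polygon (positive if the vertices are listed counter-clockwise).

A→B: (-4)(9) − (-6)(13) = 42
B→C: (-6)(-5) − (11)(9) = -69
C→D: (11)(9) − (6)(-5) = 129
D→A: (6)(13) − (-4)(9) = 114
Σ = 216
Signed area = Σ/2 = 108 (positive ⇒ counter-clockwise traversal).

108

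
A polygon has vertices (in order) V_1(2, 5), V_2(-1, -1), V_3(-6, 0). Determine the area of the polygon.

Apply the shoelace (surveyor's) formula: 2A = Σ (x_i·y_{i+1} − x_{i+1}·y_i), indices taken mod 3.
Cross-terms: 3, -6, -30  ⇒  Σ = -33
Area = |Σ|/2 = 16.5.

16.5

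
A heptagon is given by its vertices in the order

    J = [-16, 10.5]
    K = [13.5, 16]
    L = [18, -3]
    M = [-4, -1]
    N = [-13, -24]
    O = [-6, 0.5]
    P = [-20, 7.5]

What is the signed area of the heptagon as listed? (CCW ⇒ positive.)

Apply the surveyor's formula: 2A = Σ (x_i·y_{i+1} − x_{i+1}·y_i), indices taken mod 7.
Σ = (-397.75) + (-328.5) + (-30) + (83) + (-150.5) + (-35) + (-90) = -948.75
Signed area = Σ/2 = -474.375 (negative ⇒ clockwise traversal).

-474.375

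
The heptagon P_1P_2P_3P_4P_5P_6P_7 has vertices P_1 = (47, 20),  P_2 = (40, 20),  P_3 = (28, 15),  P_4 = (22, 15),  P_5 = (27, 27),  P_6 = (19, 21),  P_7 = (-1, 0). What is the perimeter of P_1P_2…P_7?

130

|P_1P_2| = √((-7)² + (0)²) = √49 = 7
|P_2P_3| = √((-12)² + (-5)²) = √169 = 13
|P_3P_4| = √((-6)² + (0)²) = √36 = 6
|P_4P_5| = √((5)² + (12)²) = √169 = 13
|P_5P_6| = √((-8)² + (-6)²) = √100 = 10
|P_6P_7| = √((-20)² + (-21)²) = √841 = 29
|P_7P_1| = √((48)² + (20)²) = √2704 = 52
Perimeter = 7 + 13 + 6 + 13 + 10 + 29 + 52 = 130.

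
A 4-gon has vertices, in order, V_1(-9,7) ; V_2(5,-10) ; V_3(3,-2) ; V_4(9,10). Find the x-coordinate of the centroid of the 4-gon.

Apply the shoelace (surveyor's) formula. First the cross-terms c_i = x_i·y_{i+1} − x_{i+1}·y_i:
  55, 20, 48, 153  ⇒  2A = 276, A = 138.
Then Σ (x_i + x_{i+1})·c_i = 516, so x̄ = 516 / (6·138) = 43/69.

43/69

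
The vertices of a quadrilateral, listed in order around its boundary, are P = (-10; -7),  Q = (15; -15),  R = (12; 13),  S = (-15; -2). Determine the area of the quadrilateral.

443

Apply the surveyor's formula: 2A = Σ (x_i·y_{i+1} − x_{i+1}·y_i), indices taken mod 4.
Σ = (255) + (375) + (171) + (85) = 886
Area = |Σ|/2 = 443.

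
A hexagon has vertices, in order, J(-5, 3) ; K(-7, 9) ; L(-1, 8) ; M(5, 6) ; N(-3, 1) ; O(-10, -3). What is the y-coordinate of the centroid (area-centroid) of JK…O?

Apply the surveyor's formula. First the cross-terms c_i = x_i·y_{i+1} − x_{i+1}·y_i:
  -24, -47, -46, 23, 19, -45  ⇒  2A = -120, A = -60.
Then Σ (y_i + y_{i+1})·c_i = -1608, so ȳ = -1608 / (6·(-60)) = 67/15.

67/15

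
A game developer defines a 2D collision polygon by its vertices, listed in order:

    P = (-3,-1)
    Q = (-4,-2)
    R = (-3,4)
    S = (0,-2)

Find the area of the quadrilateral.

P→Q: (-3)(-2) − (-4)(-1) = 2
Q→R: (-4)(4) − (-3)(-2) = -22
R→S: (-3)(-2) − (0)(4) = 6
S→P: (0)(-1) − (-3)(-2) = -6
Σ = -20
Area = |Σ|/2 = 10.

10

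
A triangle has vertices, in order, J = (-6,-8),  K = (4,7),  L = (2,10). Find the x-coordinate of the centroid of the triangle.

Apply the surveyor's formula. First the cross-terms c_i = x_i·y_{i+1} − x_{i+1}·y_i:
  -10, 26, 44  ⇒  2A = 60, A = 30.
Then Σ (x_i + x_{i+1})·c_i = 0, so x̄ = 0 / (6·30) = 0.

0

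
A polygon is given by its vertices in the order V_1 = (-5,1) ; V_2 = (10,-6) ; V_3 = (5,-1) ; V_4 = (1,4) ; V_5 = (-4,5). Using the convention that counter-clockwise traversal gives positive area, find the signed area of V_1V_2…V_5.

Cross-terms: 20, 20, 21, 21, 21  ⇒  Σ = 103
Signed area = Σ/2 = 51.5 (positive ⇒ counter-clockwise traversal).

51.5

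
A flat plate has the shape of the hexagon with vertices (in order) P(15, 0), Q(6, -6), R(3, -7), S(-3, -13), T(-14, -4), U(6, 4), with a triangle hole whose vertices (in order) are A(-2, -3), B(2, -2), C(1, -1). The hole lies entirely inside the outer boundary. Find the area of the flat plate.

215.5

Outer boundary:
Cross-terms: -90, -24, -60, -170, -32, -60  ⇒  Σ = -436
Area = |Σ|/2 = 218.
Hole:
Apply the surveyor's formula: 2A = Σ (x_i·y_{i+1} − x_{i+1}·y_i), indices taken mod 3.
A→B: (-2)(-2) − (2)(-3) = 10
B→C: (2)(-1) − (1)(-2) = 0
C→A: (1)(-3) − (-2)(-1) = -5
Σ = 5
Area = |Σ|/2 = 2.5.
Net area = 218 − 2.5 = 215.5.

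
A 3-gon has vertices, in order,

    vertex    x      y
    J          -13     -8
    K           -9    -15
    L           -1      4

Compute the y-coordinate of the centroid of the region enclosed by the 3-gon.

-19/3

Apply the surveyor's formula. First the cross-terms c_i = x_i·y_{i+1} − x_{i+1}·y_i:
  123, -51, 60  ⇒  2A = 132, A = 66.
Then Σ (y_i + y_{i+1})·c_i = -2508, so ȳ = -2508 / (6·66) = -19/3.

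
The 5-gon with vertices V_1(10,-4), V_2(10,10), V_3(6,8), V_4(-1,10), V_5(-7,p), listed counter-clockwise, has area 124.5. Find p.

7

Write out the shoelace sum; only the two edges meeting at V_5 involve p:
2·Area = [((-1)·p − (-7)·10) + ((-7)·(-4) − 10·p)] + 228
       = -11·p + 326 = 249
⇒ p = 7.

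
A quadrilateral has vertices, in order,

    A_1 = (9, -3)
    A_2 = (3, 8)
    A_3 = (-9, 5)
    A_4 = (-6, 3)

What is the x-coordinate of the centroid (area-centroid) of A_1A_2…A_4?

7/9

Apply Gauss's area formula. First the cross-terms c_i = x_i·y_{i+1} − x_{i+1}·y_i:
  81, 87, 3, -9  ⇒  2A = 162, A = 81.
Then Σ (x_i + x_{i+1})·c_i = 378, so x̄ = 378 / (6·81) = 7/9.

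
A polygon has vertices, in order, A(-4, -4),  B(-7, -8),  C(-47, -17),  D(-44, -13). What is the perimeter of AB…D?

|AB| = √((-3)² + (-4)²) = √25 = 5
|BC| = √((-40)² + (-9)²) = √1681 = 41
|CD| = √((3)² + (4)²) = √25 = 5
|DA| = √((40)² + (9)²) = √1681 = 41
Perimeter = 5 + 41 + 5 + 41 = 92.

92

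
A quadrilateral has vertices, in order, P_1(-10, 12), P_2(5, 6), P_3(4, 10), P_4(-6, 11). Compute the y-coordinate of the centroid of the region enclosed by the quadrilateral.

Apply the shoelace formula. First the cross-terms c_i = x_i·y_{i+1} − x_{i+1}·y_i:
  -120, 26, 104, 38  ⇒  2A = 48, A = 24.
Then Σ (y_i + y_{i+1})·c_i = 1314, so ȳ = 1314 / (6·24) = 9.125.

9.125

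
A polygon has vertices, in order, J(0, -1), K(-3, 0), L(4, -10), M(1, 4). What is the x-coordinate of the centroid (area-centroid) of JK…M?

14/13

Apply the shoelace formula. First the cross-terms c_i = x_i·y_{i+1} − x_{i+1}·y_i:
  -3, 30, 26, -1  ⇒  2A = 52, A = 26.
Then Σ (x_i + x_{i+1})·c_i = 168, so x̄ = 168 / (6·26) = 14/13.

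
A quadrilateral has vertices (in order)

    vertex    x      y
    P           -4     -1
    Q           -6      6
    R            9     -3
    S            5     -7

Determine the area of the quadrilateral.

Cross-terms: -30, -36, -48, -33  ⇒  Σ = -147
Area = |Σ|/2 = 73.5.

73.5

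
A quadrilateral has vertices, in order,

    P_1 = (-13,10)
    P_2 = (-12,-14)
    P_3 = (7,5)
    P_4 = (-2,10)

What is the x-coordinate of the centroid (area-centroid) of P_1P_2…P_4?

Apply Gauss's area formula. First the cross-terms c_i = x_i·y_{i+1} − x_{i+1}·y_i:
  302, 38, 80, 110  ⇒  2A = 530, A = 265.
Then Σ (x_i + x_{i+1})·c_i = -8990, so x̄ = -8990 / (6·265) = -899/159.

-899/159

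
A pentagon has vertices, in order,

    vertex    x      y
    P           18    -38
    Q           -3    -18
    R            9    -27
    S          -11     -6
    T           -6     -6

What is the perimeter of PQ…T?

|PQ| = √((-21)² + (20)²) = √841 = 29
|QR| = √((12)² + (-9)²) = √225 = 15
|RS| = √((-20)² + (21)²) = √841 = 29
|ST| = √((5)² + (0)²) = √25 = 5
|TP| = √((24)² + (-32)²) = √1600 = 40
Perimeter = 29 + 15 + 29 + 5 + 40 = 118.

118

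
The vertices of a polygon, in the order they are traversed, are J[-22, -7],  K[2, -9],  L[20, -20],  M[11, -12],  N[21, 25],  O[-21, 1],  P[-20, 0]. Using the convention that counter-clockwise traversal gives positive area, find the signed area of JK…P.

Σ = (212) + (140) + (-20) + (527) + (546) + (20) + (140) = 1565
Signed area = Σ/2 = 782.5 (positive ⇒ counter-clockwise traversal).

782.5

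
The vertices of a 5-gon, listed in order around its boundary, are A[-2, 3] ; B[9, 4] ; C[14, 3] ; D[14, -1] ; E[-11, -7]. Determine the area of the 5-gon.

Σ = (-35) + (-29) + (-56) + (-109) + (-47) = -276
Area = |Σ|/2 = 138.

138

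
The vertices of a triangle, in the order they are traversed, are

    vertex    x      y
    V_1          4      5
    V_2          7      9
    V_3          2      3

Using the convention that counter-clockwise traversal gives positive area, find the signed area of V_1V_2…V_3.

1

Σ = (1) + (3) + (-2) = 2
Signed area = Σ/2 = 1 (positive ⇒ counter-clockwise traversal).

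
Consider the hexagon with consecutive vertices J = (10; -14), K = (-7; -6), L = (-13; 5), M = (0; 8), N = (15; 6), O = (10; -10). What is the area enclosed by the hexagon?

372.5

Apply Gauss's area formula: 2A = Σ (x_i·y_{i+1} − x_{i+1}·y_i), indices taken mod 6.
Σ = (-158) + (-113) + (-104) + (-120) + (-210) + (-40) = -745
Area = |Σ|/2 = 372.5.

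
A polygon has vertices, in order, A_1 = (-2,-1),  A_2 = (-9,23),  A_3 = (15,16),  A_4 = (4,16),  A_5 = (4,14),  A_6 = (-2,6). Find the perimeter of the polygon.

80

|A_1A_2| = √((-7)² + (24)²) = √625 = 25
|A_2A_3| = √((24)² + (-7)²) = √625 = 25
|A_3A_4| = √((-11)² + (0)²) = √121 = 11
|A_4A_5| = √((0)² + (-2)²) = √4 = 2
|A_5A_6| = √((-6)² + (-8)²) = √100 = 10
|A_6A_1| = √((0)² + (-7)²) = √49 = 7
Perimeter = 25 + 25 + 11 + 2 + 10 + 7 = 80.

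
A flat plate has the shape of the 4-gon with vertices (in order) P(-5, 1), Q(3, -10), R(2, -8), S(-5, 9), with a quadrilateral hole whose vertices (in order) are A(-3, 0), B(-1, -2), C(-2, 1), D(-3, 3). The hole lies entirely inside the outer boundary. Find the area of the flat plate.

Outer boundary:
Σ = (47) + (-4) + (-22) + (40) = 61
Area = |Σ|/2 = 30.5.
Hole:
Apply the shoelace formula: 2A = Σ (x_i·y_{i+1} − x_{i+1}·y_i), indices taken mod 4.
Σ = (6) + (-5) + (-3) + (9) = 7
Area = |Σ|/2 = 3.5.
Net area = 30.5 − 3.5 = 27.

27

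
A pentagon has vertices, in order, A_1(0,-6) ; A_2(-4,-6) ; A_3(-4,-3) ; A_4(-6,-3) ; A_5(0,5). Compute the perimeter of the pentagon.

30

|A_1A_2| = √((-4)² + (0)²) = √16 = 4
|A_2A_3| = √((0)² + (3)²) = √9 = 3
|A_3A_4| = √((-2)² + (0)²) = √4 = 2
|A_4A_5| = √((6)² + (8)²) = √100 = 10
|A_5A_1| = √((0)² + (-11)²) = √121 = 11
Perimeter = 4 + 3 + 2 + 10 + 11 = 30.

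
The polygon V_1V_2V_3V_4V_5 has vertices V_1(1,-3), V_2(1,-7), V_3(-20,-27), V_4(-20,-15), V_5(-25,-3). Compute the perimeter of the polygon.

84

|V_1V_2| = √((0)² + (-4)²) = √16 = 4
|V_2V_3| = √((-21)² + (-20)²) = √841 = 29
|V_3V_4| = √((0)² + (12)²) = √144 = 12
|V_4V_5| = √((-5)² + (12)²) = √169 = 13
|V_5V_1| = √((26)² + (0)²) = √676 = 26
Perimeter = 4 + 29 + 12 + 13 + 26 = 84.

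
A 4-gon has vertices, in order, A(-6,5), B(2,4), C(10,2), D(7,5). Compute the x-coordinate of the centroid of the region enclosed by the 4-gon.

Apply Gauss's area formula. First the cross-terms c_i = x_i·y_{i+1} − x_{i+1}·y_i:
  -34, -36, 36, 65  ⇒  2A = 31, A = 15.5.
Then Σ (x_i + x_{i+1})·c_i = 381, so x̄ = 381 / (6·15.5) = 127/31.

127/31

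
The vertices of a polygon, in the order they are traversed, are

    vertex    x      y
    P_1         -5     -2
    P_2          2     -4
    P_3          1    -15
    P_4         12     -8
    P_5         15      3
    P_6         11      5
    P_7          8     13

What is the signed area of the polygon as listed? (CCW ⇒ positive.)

Σ = (24) + (-26) + (172) + (156) + (42) + (103) + (49) = 520
Signed area = Σ/2 = 260 (positive ⇒ counter-clockwise traversal).

260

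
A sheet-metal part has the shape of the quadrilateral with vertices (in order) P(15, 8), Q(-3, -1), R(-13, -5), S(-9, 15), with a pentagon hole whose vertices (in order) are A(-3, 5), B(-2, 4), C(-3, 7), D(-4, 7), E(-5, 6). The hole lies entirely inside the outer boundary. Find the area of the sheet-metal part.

Outer boundary:
Σ = (9) + (2) + (-240) + (-297) = -526
Area = |Σ|/2 = 263.
Hole:
Apply the surveyor's formula: 2A = Σ (x_i·y_{i+1} − x_{i+1}·y_i), indices taken mod 5.
Σ = (-2) + (-2) + (7) + (11) + (-7) = 7
Area = |Σ|/2 = 3.5.
Net area = 263 − 3.5 = 259.5.

259.5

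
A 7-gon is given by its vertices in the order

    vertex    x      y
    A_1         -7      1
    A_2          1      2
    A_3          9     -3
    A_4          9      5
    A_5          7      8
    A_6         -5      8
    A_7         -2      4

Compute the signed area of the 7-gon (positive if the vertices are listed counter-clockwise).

Apply the shoelace formula: 2A = Σ (x_i·y_{i+1} − x_{i+1}·y_i), indices taken mod 7.
A_1→A_2: (-7)(2) − (1)(1) = -15
A_2→A_3: (1)(-3) − (9)(2) = -21
A_3→A_4: (9)(5) − (9)(-3) = 72
A_4→A_5: (9)(8) − (7)(5) = 37
A_5→A_6: (7)(8) − (-5)(8) = 96
A_6→A_7: (-5)(4) − (-2)(8) = -4
A_7→A_1: (-2)(1) − (-7)(4) = 26
Σ = 191
Signed area = Σ/2 = 95.5 (positive ⇒ counter-clockwise traversal).

95.5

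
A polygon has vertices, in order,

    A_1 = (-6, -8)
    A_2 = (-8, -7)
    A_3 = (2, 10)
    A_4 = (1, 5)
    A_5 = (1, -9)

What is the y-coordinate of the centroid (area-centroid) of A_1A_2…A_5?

-207/82

Apply the surveyor's formula. First the cross-terms c_i = x_i·y_{i+1} − x_{i+1}·y_i:
  -22, -66, 0, -14, -62  ⇒  2A = -164, A = -82.
Then Σ (y_i + y_{i+1})·c_i = 1242, so ȳ = 1242 / (6·(-82)) = -207/82.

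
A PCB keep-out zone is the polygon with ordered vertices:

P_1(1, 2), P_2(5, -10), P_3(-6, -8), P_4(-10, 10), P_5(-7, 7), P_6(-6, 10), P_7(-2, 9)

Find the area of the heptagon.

167.5

Σ = (-20) + (-100) + (-140) + (0) + (-28) + (-34) + (-13) = -335
Area = |Σ|/2 = 167.5.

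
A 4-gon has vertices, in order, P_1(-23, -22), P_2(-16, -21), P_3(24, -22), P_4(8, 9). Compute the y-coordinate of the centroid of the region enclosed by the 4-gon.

Apply the surveyor's formula. First the cross-terms c_i = x_i·y_{i+1} − x_{i+1}·y_i:
  131, 856, 392, 31  ⇒  2A = 1410, A = 705.
Then Σ (y_i + y_{i+1})·c_i = -47940, so ȳ = -47940 / (6·705) = -34/3.

-34/3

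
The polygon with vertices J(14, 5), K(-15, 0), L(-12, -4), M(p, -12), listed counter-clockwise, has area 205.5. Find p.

-4

Write out the shoelace sum; only the two edges meeting at M involve p:
2·Area = [((-12)·(-12) − p·(-4)) + (p·5 − 14·(-12))] + 135
       = 9·p + 447 = 411
⇒ p = -4.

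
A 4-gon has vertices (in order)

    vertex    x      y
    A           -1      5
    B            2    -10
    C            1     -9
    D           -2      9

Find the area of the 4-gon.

9

Apply the surveyor's formula: 2A = Σ (x_i·y_{i+1} − x_{i+1}·y_i), indices taken mod 4.
Cross-terms: 0, -8, -9, -1  ⇒  Σ = -18
Area = |Σ|/2 = 9.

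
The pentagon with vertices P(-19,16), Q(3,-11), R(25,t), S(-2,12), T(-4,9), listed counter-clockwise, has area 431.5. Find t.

-2

The doubled signed area Σ (x_i y_{i+1} − x_{i+1} y_i) is linear in t.
With t=0 it equals 873; the coefficient of t is 5 (from the two edges through R).
So 5·t + 873 = 2·431.5 = 863 ⇒ t = -2.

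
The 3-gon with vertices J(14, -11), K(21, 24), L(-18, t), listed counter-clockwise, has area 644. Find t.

The doubled signed area Σ (x_i y_{i+1} − x_{i+1} y_i) is linear in t.
With t=0 it equals 1197; the coefficient of t is 7 (from the two edges through L).
So 7·t + 1197 = 2·644 = 1288 ⇒ t = 13.

13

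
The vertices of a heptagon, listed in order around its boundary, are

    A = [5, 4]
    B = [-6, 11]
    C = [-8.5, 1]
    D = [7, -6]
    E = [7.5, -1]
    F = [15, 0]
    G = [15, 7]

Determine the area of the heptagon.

Apply Gauss's area formula: 2A = Σ (x_i·y_{i+1} − x_{i+1}·y_i), indices taken mod 7.
Σ = (79) + (87.5) + (44) + (38) + (15) + (105) + (25) = 393.5
Area = |Σ|/2 = 196.75.

196.75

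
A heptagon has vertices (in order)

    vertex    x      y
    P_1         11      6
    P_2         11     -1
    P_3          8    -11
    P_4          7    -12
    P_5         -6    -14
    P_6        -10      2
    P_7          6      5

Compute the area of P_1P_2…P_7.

306

Apply the shoelace (surveyor's) formula: 2A = Σ (x_i·y_{i+1} − x_{i+1}·y_i), indices taken mod 7.
Σ = (-77) + (-113) + (-19) + (-170) + (-152) + (-62) + (-19) = -612
Area = |Σ|/2 = 306.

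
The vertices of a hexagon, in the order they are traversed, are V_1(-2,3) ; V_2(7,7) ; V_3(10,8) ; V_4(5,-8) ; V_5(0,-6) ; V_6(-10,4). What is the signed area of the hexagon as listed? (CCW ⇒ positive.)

Σ = (-35) + (-14) + (-120) + (-30) + (-60) + (-22) = -281
Signed area = Σ/2 = -140.5 (negative ⇒ clockwise traversal).

-140.5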